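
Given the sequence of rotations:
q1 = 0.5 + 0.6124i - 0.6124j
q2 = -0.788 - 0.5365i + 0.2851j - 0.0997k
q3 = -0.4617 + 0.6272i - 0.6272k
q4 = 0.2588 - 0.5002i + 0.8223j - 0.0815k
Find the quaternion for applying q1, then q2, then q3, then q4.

q2 · q1 = 0.1091 - 0.8119i + 0.5641j + 0.1041k
q3 · q2 · q1 = 0.5241 + 0.7971i + 0.1835j + 0.2373k
q4 · q3 · q2 · q1 = 0.4028 + 0.1542i + 0.5322j - 0.7285k
0.4028 + 0.1542i + 0.5322j - 0.7285k


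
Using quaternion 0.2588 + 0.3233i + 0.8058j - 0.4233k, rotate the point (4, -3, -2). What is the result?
(-5.135, 1.609, -0.203)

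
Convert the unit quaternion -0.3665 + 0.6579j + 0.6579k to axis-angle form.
axis = (0, √2/2, √2/2), θ = 223°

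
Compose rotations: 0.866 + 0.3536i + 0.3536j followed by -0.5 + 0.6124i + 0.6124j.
-0.8661 + 0.3535i + 0.3535j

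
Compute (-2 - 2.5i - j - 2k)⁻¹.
-0.1311 + 0.1639i + 0.0656j + 0.1311k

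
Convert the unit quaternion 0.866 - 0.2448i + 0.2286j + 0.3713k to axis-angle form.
axis = (-0.4896, 0.4572, 0.7425), θ = π/3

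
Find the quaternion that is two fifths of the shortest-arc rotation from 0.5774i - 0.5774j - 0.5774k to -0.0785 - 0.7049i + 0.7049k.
0.0332 + 0.659i - 0.3612j - 0.659k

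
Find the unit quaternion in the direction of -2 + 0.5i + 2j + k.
-0.6576 + 0.1644i + 0.6576j + 0.3288k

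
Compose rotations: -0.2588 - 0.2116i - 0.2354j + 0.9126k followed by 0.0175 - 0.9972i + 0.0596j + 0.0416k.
-0.2395 + 0.3186i + 0.8817j + 0.2526k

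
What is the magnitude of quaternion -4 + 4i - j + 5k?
√58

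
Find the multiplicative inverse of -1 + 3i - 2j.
-0.0714 - 0.2143i + 0.1429j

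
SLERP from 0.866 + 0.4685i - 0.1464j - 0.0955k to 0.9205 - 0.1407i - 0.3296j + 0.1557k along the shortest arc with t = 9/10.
0.9359 - 0.0778i - 0.3173j + 0.132k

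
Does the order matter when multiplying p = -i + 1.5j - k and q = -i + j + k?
Yes: pq = -1.5 + 2.5i + 2j + 0.5k ≠ -1.5 - 2.5i - 2j - 0.5k = qp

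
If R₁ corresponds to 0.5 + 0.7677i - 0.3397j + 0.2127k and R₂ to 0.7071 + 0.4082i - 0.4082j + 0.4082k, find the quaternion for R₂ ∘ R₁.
-0.1853 + 0.7988i - 0.2178j + 0.5292k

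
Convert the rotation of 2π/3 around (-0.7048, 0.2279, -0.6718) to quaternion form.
0.5 - 0.6104i + 0.1974j - 0.5818k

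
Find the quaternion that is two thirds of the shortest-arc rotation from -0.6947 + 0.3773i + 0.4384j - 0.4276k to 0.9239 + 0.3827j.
-0.9674 + 0.1505i - 0.111j - 0.1706k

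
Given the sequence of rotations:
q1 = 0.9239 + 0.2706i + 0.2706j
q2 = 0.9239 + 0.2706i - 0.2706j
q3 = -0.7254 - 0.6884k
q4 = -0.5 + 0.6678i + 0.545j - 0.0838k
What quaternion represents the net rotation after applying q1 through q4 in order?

q2 · q1 = 0.8536 + 0.5i + 0.1464k
q3 · q2 · q1 = -0.5184 - 0.3627i - 0.3442j - 0.6938k
q4 · q3 · q2 · q1 = 0.6309 - 0.5718i + 0.3833j + 0.3582k
0.6309 - 0.5718i + 0.3833j + 0.3582k


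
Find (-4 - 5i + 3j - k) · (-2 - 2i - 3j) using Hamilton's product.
7 + 15i + 8j + 23k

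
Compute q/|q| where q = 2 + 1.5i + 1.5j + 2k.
0.5657 + 0.4243i + 0.4243j + 0.5657k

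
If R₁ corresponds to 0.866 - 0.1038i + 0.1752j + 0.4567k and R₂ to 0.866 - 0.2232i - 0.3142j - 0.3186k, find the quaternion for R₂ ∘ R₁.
0.9273 - 0.3709i + 0.0146j + 0.0479k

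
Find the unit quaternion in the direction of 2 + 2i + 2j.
0.5774 + 0.5774i + 0.5774j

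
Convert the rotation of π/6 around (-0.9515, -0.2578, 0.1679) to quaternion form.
0.9659 - 0.2463i - 0.0667j + 0.0435k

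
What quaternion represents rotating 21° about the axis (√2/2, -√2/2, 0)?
0.9833 + 0.1289i - 0.1289j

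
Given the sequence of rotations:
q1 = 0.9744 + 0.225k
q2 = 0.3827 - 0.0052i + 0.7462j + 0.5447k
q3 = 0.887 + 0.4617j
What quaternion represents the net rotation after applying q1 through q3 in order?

q2 · q1 = 0.2503 + 0.1628i + 0.7283j + 0.6169k
q3 · q2 · q1 = -0.1142 + 0.4292i + 0.7616j + 0.472k
-0.1142 + 0.4292i + 0.7616j + 0.472k


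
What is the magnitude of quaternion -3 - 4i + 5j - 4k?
√66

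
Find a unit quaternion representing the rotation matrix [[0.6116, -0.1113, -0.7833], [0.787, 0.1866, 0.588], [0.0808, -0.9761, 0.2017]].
0.7071 - 0.553i - 0.3055j + 0.3176k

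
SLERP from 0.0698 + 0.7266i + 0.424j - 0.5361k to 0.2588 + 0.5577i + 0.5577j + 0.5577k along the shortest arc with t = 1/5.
0.1274 + 0.7811i + 0.5151j - 0.329k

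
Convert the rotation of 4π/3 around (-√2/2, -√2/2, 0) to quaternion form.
-0.5 - 0.6124i - 0.6124j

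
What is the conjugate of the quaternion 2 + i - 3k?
2 - i + 3k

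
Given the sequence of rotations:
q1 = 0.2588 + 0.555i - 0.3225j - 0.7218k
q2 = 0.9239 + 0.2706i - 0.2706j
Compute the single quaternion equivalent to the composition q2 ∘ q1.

q2 · q1 = 0.0017 + 0.7781i - 0.1727j - 0.604k
0.0017 + 0.7781i - 0.1727j - 0.604k


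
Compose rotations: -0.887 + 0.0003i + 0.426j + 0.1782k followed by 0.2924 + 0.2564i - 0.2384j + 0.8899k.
-0.3165 - 0.6489i + 0.2906j - 0.6279k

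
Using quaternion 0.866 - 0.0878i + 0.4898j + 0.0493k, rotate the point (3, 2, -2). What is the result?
(-0.476, 1.557, -3.788)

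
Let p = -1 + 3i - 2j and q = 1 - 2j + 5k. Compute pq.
-5 - 7i - 15j - 11k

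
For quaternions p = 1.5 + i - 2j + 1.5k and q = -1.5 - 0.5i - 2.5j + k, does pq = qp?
No: pq = -8.25 - 0.5i - 2.5j - 4.25k ≠ -8.25 - 4i + j + 2.75k = qp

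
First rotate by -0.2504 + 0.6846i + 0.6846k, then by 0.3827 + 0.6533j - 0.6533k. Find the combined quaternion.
0.3514 + 0.7092i - 0.6108j - 0.0217k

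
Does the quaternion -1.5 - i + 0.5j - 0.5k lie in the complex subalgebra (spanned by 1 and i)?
No. The quaternion -1.5 - i + 0.5j - 0.5k has j-coefficient y = 0.5 and k-coefficient z = -0.5, not both zero, so it does not lie in the complex subalgebra spanned by 1 and i.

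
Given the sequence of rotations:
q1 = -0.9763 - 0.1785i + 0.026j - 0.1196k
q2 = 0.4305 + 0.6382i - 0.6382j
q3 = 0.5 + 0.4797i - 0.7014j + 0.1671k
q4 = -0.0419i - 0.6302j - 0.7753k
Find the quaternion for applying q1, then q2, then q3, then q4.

q2 · q1 = -0.2898 - 0.6236i + 0.7106j - 0.1488k
q3 · q2 · q1 = 0.6775 - 0.4652i + 0.5257j - 0.2193k
q4 · q3 · q2 · q1 = 0.1418 + 0.5174i - 0.0755j - 0.8405k
0.1418 + 0.5174i - 0.0755j - 0.8405k


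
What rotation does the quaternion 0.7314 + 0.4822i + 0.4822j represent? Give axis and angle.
axis = (√2/2, √2/2, 0), θ = 86°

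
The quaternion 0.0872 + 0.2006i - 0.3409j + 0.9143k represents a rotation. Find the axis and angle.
axis = (0.2014, -0.3422, 0.9178), θ = 170°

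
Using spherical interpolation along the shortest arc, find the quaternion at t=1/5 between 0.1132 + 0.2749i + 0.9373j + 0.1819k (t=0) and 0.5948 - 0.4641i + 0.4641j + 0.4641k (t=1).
0.2431 + 0.1241i + 0.9232j + 0.2705k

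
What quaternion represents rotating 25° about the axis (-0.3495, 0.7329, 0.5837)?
0.9763 - 0.0756i + 0.1586j + 0.1263k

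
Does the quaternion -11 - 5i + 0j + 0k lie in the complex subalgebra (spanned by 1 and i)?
Yes. The quaternion -11 - 5i has j- and k-coefficients y = z = 0, so it lies in the complex subalgebra spanned by 1 and i.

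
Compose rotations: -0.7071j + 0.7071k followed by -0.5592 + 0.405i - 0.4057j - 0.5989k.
0.1366 - 0.7104i + 0.109j - 0.6818k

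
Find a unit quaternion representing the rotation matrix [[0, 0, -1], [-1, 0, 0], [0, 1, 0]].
-0.5 - 0.5i + 0.5j + 0.5k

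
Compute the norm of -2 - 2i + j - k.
√10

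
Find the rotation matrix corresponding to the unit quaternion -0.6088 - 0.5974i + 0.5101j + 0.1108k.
[[0.455, -0.4746, -0.7535], [-0.7444, 0.2617, -0.6144], [0.4887, 0.8404, -0.2342]]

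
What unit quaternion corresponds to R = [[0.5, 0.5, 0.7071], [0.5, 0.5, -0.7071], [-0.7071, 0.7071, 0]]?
0.7071 + 0.5i + 0.5j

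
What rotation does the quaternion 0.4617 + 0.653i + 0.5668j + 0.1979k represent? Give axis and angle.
axis = (0.7362, 0.639, 0.2231), θ = 125°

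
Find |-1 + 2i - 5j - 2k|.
√34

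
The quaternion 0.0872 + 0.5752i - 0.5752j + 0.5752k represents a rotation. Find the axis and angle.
axis = (√3/3, -√3/3, √3/3), θ = 170°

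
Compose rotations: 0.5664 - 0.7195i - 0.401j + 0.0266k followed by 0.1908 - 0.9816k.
0.1342 - 0.5309i + 0.6298j - 0.5509k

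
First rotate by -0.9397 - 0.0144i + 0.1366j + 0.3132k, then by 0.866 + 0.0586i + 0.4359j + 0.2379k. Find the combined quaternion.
-0.947 + 0.0365i - 0.3131j + 0.062k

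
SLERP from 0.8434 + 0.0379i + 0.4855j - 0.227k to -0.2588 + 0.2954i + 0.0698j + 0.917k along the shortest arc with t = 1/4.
0.7872 - 0.0612i + 0.3844j - 0.4783k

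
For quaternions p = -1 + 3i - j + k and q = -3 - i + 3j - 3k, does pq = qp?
No: pq = 12 - 8i + 8j + 8k ≠ 12 - 8i - 8j - 8k = qp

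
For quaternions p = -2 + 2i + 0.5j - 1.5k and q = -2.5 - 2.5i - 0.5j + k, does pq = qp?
No: pq = 11.75 - 0.25i + 1.5j + 2k ≠ 11.75 + 0.25i - 2j + 1.5k = qp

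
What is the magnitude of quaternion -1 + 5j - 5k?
√51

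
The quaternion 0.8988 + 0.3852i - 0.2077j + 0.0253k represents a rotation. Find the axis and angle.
axis = (0.8787, -0.4738, 0.0577), θ = 52°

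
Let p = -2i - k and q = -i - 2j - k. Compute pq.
-3 - 2i - j + 4k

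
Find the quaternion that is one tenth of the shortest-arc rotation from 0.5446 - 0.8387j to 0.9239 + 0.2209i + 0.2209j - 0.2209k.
0.6389 + 0.029i - 0.7682j - 0.029k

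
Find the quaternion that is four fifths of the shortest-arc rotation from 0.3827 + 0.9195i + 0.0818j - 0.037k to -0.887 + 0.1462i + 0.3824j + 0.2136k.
0.9148 + 0.1231i - 0.3256j - 0.2049k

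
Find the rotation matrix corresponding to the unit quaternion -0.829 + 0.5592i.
[[1, 0, 0], [0, 0.3746, 0.9272], [0, -0.9272, 0.3746]]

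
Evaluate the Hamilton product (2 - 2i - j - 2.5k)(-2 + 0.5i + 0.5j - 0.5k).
-3.75 + 6.75i + 0.75j + 3.5k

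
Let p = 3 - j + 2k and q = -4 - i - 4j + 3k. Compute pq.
-22 + 2i - 10j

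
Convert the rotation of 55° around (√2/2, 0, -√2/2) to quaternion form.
0.887 + 0.3265i - 0.3265k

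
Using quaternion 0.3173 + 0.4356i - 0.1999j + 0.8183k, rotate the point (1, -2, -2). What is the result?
(-0.204, 2.99, -0.14)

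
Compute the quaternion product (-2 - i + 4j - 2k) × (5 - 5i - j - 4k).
-19 - 13i + 28j + 19k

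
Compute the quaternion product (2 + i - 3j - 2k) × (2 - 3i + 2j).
13 + 4j - 11k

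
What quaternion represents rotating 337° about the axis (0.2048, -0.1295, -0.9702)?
-0.9799 + 0.0408i - 0.0258j - 0.1934k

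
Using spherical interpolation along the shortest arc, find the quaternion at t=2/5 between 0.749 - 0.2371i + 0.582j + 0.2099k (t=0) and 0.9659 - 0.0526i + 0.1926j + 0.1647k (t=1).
0.8608 - 0.1677i + 0.438j + 0.1974k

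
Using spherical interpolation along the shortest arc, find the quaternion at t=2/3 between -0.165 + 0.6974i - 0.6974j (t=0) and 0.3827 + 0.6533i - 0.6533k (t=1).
0.2241 + 0.7864i - 0.2877j - 0.4987k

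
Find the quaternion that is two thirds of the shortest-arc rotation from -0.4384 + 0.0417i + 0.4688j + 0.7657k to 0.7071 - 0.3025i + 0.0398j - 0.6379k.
-0.6469 + 0.2249i + 0.1391j + 0.7153k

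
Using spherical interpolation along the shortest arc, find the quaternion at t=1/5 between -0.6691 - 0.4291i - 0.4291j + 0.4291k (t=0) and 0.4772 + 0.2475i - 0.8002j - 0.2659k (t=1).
-0.7397 - 0.4582i - 0.1684j + 0.4633k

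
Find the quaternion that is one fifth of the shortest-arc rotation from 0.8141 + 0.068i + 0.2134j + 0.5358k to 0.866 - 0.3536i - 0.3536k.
0.9082 - 0.0268i + 0.1834j + 0.3752k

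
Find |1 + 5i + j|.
√27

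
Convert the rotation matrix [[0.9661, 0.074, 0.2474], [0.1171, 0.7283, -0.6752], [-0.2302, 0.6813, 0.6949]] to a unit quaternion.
0.9205 + 0.3684i + 0.1297j + 0.0117k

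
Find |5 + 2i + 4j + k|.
√46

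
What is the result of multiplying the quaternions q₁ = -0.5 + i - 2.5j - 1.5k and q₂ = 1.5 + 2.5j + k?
7 + 2.75i - 6j - 0.25k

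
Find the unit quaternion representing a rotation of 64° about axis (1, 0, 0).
0.848 + 0.5299i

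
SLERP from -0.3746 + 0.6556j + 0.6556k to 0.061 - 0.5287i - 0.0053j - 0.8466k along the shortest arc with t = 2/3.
-0.1878 + 0.3847i + 0.2549j + 0.867k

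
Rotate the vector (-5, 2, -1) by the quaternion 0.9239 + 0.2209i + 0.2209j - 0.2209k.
(-3.323, 3.668, 2.345)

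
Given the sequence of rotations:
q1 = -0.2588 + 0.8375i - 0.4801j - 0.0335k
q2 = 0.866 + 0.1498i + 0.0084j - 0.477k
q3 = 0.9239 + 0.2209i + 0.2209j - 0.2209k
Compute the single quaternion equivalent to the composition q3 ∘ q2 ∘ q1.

q2 · q1 = -0.3615 + 0.4572i - 0.8124j + 0.0155k
q3 · q2 · q1 = -0.2521 + 0.1665i - 0.9349j - 0.1863k
-0.2521 + 0.1665i - 0.9349j - 0.1863k


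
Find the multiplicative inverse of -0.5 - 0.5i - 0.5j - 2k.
-0.1053 + 0.1053i + 0.1053j + 0.4211k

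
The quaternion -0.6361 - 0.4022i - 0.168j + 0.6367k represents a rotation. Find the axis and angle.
axis = (-0.5213, -0.2177, 0.8252), θ = 259°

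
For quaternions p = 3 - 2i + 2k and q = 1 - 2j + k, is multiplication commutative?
No: pq = 1 + 2i - 4j + 9k ≠ 1 - 6i - 8j + k = qp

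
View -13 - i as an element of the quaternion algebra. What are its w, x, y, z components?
-13 - i + 0j + 0k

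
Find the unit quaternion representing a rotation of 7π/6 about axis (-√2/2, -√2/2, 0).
-0.2588 - 0.683i - 0.683j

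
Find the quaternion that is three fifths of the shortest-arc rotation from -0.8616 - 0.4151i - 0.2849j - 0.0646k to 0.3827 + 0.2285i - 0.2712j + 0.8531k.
-0.6874 - 0.362i + 0.0506j - 0.6275k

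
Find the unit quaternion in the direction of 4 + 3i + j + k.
0.7698 + 0.5774i + 0.1925j + 0.1925k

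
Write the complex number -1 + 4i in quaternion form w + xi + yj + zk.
-1 + 4i + 0j + 0k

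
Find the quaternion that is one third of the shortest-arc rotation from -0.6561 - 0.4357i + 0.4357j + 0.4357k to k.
-0.4951 - 0.3288i + 0.3288j + 0.734k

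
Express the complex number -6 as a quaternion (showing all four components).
-6 + 0i + 0j + 0k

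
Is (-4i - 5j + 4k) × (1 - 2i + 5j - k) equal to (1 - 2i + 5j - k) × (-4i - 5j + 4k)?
No: pq = 21 - 19i - 17j - 26k ≠ 21 + 11i + 7j + 34k = qp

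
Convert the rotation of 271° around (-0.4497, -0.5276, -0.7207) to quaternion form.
-0.7133 - 0.3152i - 0.3698j - 0.5051k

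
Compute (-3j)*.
3j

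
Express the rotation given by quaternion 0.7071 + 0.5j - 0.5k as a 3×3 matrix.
[[0, 0.7071, 0.7071], [-0.7071, 0.5, -0.5], [-0.7071, -0.5, 0.5]]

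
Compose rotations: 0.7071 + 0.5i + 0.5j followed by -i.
0.5 - 0.7071i - 0.5k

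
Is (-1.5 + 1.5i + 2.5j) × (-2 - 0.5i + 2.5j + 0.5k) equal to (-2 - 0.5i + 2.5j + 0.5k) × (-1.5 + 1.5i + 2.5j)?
No: pq = -2.5 - i - 9.5j + 4.25k ≠ -2.5 - 3.5i - 8j - 5.75k = qp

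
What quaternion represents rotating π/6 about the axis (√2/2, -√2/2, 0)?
0.9659 + 0.183i - 0.183j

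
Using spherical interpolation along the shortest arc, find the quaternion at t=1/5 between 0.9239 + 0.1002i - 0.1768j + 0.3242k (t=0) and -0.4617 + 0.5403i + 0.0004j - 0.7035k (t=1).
0.8866 - 0.0399i - 0.1494j + 0.4359k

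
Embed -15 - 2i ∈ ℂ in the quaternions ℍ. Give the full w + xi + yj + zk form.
-15 - 2i + 0j + 0k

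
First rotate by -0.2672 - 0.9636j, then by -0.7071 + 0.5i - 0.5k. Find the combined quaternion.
0.1889 - 0.6154i + 0.6814j - 0.3482k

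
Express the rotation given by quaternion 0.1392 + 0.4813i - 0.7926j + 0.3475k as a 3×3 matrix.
[[-0.4979, -0.8597, 0.1138], [-0.6662, 0.2952, -0.6849], [0.5552, -0.4169, -0.7197]]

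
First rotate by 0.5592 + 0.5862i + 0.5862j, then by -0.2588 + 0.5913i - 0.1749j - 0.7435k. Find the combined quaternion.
-0.3888 + 0.6148i - 0.6854j + 0.0334k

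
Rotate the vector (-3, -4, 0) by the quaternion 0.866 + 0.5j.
(-1.5, -4, 2.598)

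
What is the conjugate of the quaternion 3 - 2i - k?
3 + 2i + k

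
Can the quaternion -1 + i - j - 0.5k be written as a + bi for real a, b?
No. The quaternion -1 + i - j - 0.5k has j-coefficient y = -1 and k-coefficient z = -0.5, not both zero, so it does not lie in the complex subalgebra spanned by 1 and i.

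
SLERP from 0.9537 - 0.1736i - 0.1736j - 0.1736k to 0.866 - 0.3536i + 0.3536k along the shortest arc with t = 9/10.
0.8898 - 0.3404i - 0.0184j + 0.3035k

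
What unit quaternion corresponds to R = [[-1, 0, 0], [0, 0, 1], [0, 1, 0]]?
0.7071j + 0.7071k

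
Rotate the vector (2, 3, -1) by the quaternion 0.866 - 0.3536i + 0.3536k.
(-0.087, 2.112, -3.087)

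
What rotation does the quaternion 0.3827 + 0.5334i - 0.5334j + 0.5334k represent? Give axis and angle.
axis = (√3/3, -√3/3, √3/3), θ = 3π/4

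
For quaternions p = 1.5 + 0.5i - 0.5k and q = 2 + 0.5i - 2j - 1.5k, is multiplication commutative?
No: pq = 2 + 0.75i - 2.5j - 4.25k ≠ 2 + 2.75i - 3.5j - 2.25k = qp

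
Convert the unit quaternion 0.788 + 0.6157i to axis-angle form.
axis = (1, 0, 0), θ = 76°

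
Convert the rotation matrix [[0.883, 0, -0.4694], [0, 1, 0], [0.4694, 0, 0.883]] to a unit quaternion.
0.9703 - 0.2419j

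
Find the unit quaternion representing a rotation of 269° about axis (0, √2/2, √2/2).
-0.7009 + 0.5043j + 0.5043k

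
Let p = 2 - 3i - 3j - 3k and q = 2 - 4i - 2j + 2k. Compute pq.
-8 - 26i + 8j - 8k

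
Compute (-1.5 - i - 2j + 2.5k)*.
-1.5 + i + 2j - 2.5k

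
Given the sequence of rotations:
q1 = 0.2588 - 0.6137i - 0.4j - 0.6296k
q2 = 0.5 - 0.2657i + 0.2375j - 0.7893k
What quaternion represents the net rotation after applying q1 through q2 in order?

q2 · q1 = -0.4356 - 0.8409i + 0.1786j - 0.267k
-0.4356 - 0.8409i + 0.1786j - 0.267k


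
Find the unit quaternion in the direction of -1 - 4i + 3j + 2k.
-0.1826 - 0.7303i + 0.5477j + 0.3651k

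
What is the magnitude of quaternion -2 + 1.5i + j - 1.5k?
3.082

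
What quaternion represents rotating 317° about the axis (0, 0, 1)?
-0.9304 + 0.3665k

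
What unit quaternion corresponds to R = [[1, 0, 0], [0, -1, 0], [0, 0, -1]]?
i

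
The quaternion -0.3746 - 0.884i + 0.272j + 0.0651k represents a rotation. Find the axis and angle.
axis = (-0.9534, 0.2934, 0.0702), θ = 224°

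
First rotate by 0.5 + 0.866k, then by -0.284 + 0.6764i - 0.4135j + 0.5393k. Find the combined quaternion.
-0.609 - 0.0199i - 0.7925j + 0.0237k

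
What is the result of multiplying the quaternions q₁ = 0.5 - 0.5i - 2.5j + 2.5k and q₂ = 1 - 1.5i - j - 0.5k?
-1.5 + 2.5i - 7j - k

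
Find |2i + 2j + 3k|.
√17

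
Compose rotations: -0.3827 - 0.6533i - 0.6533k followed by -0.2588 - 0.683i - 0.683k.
-0.7934 + 0.4305i + 0.4305k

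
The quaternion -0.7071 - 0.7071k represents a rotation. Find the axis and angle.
axis = (0, 0, -1), θ = 3π/2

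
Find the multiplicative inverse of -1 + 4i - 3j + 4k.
-0.0238 - 0.0952i + 0.0714j - 0.0952k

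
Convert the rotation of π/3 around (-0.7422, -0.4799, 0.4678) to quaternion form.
0.866 - 0.3711i - 0.2399j + 0.2339k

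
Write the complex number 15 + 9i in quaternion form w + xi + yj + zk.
15 + 9i + 0j + 0k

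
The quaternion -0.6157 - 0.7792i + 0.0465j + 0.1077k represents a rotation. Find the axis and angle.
axis = (-0.9889, 0.059, 0.1367), θ = 256°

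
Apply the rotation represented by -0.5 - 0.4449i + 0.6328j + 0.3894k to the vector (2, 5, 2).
(-3.035, -0.305, 4.868)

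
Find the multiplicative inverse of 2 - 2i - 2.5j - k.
0.1311 + 0.1311i + 0.1639j + 0.0656k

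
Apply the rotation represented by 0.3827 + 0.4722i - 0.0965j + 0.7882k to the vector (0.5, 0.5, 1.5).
(0.528, -0.858, 1.317)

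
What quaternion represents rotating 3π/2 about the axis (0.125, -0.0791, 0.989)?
-0.7071 + 0.0884i - 0.0559j + 0.6993k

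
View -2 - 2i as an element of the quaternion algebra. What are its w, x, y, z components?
-2 - 2i + 0j + 0k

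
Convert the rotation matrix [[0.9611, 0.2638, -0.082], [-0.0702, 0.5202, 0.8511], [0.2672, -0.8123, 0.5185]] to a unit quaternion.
0.866 - 0.4802i - 0.1008j - 0.0964k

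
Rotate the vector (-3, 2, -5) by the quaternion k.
(3, -2, -5)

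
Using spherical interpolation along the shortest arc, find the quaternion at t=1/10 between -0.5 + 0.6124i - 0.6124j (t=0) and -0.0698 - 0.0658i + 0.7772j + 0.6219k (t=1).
-0.4594 + 0.581i - 0.6676j - 0.0757k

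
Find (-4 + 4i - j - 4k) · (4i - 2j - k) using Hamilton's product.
-22 - 23i - 4j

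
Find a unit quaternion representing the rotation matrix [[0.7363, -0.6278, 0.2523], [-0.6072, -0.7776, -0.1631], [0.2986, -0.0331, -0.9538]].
0.0349 + 0.9311i - 0.3316j + 0.1479k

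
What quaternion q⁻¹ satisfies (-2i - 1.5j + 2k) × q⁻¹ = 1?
0.1951i + 0.1463j - 0.1951k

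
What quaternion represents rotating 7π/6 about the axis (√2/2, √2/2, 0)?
-0.2588 + 0.683i + 0.683j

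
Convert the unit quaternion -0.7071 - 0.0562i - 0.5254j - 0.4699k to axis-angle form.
axis = (-0.0795, -0.743, -0.6645), θ = 3π/2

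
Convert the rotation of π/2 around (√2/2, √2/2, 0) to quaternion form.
0.7071 + 0.5i + 0.5j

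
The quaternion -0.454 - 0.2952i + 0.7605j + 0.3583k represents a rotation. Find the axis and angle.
axis = (-0.3313, 0.8535, 0.4021), θ = 234°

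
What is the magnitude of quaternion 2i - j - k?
√6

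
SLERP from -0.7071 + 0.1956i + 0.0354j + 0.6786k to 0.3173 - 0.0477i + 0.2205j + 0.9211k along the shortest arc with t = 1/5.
-0.5378 + 0.1588i + 0.0862j + 0.8235k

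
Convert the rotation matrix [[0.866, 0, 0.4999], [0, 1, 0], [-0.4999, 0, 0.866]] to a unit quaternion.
0.9659 + 0.2588j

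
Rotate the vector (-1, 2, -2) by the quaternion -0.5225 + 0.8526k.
(2.236, -0.017, -2)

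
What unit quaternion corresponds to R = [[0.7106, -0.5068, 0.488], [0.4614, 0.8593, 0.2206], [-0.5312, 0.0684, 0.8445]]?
0.9239 - 0.0412i + 0.2758j + 0.262k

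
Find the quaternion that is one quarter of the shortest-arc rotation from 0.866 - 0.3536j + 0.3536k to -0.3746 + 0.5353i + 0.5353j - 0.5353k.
0.7844 - 0.1479i - 0.4259j + 0.4259k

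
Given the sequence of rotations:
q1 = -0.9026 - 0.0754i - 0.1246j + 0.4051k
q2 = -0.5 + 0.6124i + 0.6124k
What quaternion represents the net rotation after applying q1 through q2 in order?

q2 · q1 = 0.2494 - 0.4387i - 0.232j - 0.8316k
0.2494 - 0.4387i - 0.232j - 0.8316k


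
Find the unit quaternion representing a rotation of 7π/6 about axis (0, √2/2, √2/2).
-0.2588 + 0.683j + 0.683k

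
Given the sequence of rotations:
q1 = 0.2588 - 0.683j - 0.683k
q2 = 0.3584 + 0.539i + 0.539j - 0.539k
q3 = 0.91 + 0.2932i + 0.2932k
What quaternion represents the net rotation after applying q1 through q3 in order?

q2 · q1 = 0.0928 - 0.5968i + 0.2628j - 0.7524k
q3 · q2 · q1 = 0.48 - 0.5929i + 0.2848j - 0.5804k
0.48 - 0.5929i + 0.2848j - 0.5804k


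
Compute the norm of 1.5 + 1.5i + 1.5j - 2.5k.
√13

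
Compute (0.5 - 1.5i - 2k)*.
0.5 + 1.5i + 2k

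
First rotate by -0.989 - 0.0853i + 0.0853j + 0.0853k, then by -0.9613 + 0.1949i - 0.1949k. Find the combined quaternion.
0.984 - 0.0941i - 0.082j + 0.1274k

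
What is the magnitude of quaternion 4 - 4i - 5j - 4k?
√73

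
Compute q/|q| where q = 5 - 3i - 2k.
0.8111 - 0.4867i - 0.3244k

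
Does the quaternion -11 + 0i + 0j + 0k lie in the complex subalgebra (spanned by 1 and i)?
Yes. The quaternion -11 has j- and k-coefficients y = z = 0, so it lies in the complex subalgebra spanned by 1 and i.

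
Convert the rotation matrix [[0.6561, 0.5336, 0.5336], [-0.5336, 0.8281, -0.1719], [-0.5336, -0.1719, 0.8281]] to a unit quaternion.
0.91 + 0.2932j - 0.2932k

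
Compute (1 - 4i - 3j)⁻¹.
0.0385 + 0.1538i + 0.1154j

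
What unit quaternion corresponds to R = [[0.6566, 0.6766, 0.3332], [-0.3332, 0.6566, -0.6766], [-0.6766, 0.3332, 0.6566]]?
0.8617 + 0.293i + 0.293j - 0.293k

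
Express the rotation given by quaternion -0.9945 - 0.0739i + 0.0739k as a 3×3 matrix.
[[0.9891, 0.147, -0.0109], [-0.147, 0.9782, -0.147], [-0.0109, 0.147, 0.9891]]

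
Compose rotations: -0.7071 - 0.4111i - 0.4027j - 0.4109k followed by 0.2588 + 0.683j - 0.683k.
-0.1886 - 0.6621i - 0.3064j + 0.6574k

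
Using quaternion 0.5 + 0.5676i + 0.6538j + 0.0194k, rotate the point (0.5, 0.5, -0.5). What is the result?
(0.096, 0.829, 0.23)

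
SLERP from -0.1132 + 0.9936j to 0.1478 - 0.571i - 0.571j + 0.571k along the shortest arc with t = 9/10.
-0.1503 + 0.5296i + 0.6453j - 0.5296k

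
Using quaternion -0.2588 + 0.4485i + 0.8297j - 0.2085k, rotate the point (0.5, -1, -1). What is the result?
(-0.252, 0.029, 1.478)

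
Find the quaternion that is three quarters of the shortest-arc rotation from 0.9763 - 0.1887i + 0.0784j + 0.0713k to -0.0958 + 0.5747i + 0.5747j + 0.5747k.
0.4352 - 0.5808i - 0.4852j - 0.4877k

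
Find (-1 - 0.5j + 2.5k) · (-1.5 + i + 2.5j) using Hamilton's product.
2.75 - 7.25i + 0.75j - 3.25k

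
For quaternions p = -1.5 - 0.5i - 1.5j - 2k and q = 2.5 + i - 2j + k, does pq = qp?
No: pq = -4.25 - 8.25i - 2.25j - 4k ≠ -4.25 + 2.75i + 0.75j - 9k = qp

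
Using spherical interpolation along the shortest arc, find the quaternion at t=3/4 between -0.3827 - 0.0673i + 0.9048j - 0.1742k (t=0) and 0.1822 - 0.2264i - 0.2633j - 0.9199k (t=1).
-0.2978 + 0.1774i + 0.5552j + 0.756k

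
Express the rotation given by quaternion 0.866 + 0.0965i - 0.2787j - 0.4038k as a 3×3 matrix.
[[0.5185, 0.6456, -0.5606], [-0.7532, 0.6553, 0.0579], [0.4048, 0.3922, 0.826]]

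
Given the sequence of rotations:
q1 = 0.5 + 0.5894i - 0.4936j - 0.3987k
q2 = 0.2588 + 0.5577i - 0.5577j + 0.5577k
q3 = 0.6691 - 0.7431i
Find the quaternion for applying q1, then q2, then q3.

q2 · q1 = -0.2522 + 0.929i + 0.1445j + 0.2291k
q3 · q2 · q1 = 0.5216 + 0.809i + 0.2669j + 0.0459k
0.5216 + 0.809i + 0.2669j + 0.0459k


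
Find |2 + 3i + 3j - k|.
√23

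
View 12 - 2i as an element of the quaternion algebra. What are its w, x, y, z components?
12 - 2i + 0j + 0k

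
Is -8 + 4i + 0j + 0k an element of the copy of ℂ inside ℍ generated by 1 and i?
Yes. The quaternion -8 + 4i has j- and k-coefficients y = z = 0, so it lies in the complex subalgebra spanned by 1 and i.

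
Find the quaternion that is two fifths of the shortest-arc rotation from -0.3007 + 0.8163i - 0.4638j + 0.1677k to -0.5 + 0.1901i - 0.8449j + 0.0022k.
-0.4127 + 0.6087i - 0.6688j + 0.1089k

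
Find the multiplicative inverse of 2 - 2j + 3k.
0.1176 + 0.1176j - 0.1765k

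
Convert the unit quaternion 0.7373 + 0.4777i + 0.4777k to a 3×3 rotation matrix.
[[0.5436, -0.7044, 0.4564], [0.7044, 0.0872, -0.7044], [0.4564, 0.7044, 0.5436]]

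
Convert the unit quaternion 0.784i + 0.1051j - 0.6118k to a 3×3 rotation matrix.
[[0.2293, 0.1648, -0.9593], [0.1648, -0.9779, -0.1286], [-0.9593, -0.1286, -0.2514]]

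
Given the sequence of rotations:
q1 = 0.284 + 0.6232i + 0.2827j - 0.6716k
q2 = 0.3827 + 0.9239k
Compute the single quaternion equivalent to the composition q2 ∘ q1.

q2 · q1 = 0.7292 - 0.0227i + 0.684j + 0.0054k
0.7292 - 0.0227i + 0.684j + 0.0054k


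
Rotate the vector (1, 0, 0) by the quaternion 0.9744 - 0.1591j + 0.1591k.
(0.899, 0.31, 0.31)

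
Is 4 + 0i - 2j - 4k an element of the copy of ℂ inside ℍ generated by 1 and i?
No. The quaternion 4 - 2j - 4k has j-coefficient y = -2 and k-coefficient z = -4, not both zero, so it does not lie in the complex subalgebra spanned by 1 and i.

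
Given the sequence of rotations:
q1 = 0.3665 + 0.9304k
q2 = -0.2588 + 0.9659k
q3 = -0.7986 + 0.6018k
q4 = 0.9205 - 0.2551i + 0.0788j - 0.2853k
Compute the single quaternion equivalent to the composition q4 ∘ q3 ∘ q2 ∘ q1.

q2 · q1 = -0.9935 + 0.1132k
q3 · q2 · q1 = 0.7253 - 0.6883k
q4 · q3 · q2 · q1 = 0.4713 - 0.2393i - 0.1184j - 0.8405k
0.4713 - 0.2393i - 0.1184j - 0.8405k


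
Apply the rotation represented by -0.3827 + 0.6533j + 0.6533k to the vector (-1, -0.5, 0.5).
(0.207, 0.854, -0.854)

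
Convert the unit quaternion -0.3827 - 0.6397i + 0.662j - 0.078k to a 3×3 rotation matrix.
[[0.1113, -0.9067, -0.4069], [-0.7873, 0.1694, -0.5929], [0.6065, 0.3864, -0.6949]]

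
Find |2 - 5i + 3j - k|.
√39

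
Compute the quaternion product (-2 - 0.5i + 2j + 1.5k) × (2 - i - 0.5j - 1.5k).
-1.25 - 1.25i + 2.75j + 8.25k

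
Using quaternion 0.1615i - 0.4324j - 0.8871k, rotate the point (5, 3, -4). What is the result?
(-4.012, -5.645, -1.427)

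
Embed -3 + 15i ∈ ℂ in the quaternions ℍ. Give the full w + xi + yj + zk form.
-3 + 15i + 0j + 0k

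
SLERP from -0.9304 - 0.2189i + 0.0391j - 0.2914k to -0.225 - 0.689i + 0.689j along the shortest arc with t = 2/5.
-0.7635 - 0.4916i + 0.3654j - 0.2046k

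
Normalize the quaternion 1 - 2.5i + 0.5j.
0.3651 - 0.9129i + 0.1826j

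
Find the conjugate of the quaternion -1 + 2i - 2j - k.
-1 - 2i + 2j + k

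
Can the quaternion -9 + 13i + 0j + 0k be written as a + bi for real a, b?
Yes. The quaternion -9 + 13i has j- and k-coefficients y = z = 0, so it lies in the complex subalgebra spanned by 1 and i.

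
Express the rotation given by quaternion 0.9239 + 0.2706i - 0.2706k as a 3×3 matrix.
[[0.8536, 0.5, -0.1464], [-0.5, 0.7071, -0.5], [-0.1464, 0.5, 0.8536]]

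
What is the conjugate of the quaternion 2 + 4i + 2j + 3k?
2 - 4i - 2j - 3k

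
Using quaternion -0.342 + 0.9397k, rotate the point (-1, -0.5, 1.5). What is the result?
(0.445, 1.026, 1.5)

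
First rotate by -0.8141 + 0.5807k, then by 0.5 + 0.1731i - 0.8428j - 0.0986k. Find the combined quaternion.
-0.3498 - 0.6303i + 0.5856j + 0.3706k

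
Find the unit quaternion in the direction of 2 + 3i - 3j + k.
0.417 + 0.6255i - 0.6255j + 0.2085k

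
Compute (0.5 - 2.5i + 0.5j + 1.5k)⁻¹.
0.0556 + 0.2778i - 0.0556j - 0.1667k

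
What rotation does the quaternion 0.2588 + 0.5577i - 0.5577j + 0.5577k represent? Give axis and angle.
axis = (√3/3, -√3/3, √3/3), θ = 5π/6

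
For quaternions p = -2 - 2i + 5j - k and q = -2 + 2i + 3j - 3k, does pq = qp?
No: pq = -10 - 12i - 24j - 8k ≠ -10 + 12i - 8j + 24k = qp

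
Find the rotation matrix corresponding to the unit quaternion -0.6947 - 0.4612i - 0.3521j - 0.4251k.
[[0.3906, -0.2659, 0.8813], [0.9154, 0.2132, -0.3414], [-0.0971, 0.9401, 0.3266]]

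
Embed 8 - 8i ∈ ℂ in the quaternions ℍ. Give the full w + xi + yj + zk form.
8 - 8i + 0j + 0k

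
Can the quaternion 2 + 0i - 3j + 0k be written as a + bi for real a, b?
No. The quaternion 2 - 3j has j-coefficient y = -3 and k-coefficient z = 0, not both zero, so it does not lie in the complex subalgebra spanned by 1 and i.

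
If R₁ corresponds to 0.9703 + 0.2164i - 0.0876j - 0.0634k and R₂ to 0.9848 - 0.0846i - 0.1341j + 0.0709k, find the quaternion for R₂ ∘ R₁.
0.9666 + 0.1457i - 0.2064j + 0.0428k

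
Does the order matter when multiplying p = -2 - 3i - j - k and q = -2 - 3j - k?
Yes: pq = 4i + 5j + 13k ≠ 8i + 11j - 5k = qp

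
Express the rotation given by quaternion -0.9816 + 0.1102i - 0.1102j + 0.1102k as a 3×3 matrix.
[[0.9514, 0.1921, 0.2406], [-0.2406, 0.9514, 0.1921], [-0.1921, -0.2406, 0.9514]]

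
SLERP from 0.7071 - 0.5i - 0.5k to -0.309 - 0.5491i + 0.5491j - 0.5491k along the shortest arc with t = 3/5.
0.1341 - 0.6434i + 0.3924j - 0.6434k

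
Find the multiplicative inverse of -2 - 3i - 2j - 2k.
-0.0952 + 0.1429i + 0.0952j + 0.0952k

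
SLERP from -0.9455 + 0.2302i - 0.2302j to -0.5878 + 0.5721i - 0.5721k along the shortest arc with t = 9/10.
-0.6464 + 0.552i - 0.0257j - 0.5262k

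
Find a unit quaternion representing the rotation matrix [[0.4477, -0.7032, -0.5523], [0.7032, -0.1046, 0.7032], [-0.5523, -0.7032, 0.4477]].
0.6691 - 0.5255i + 0.5255k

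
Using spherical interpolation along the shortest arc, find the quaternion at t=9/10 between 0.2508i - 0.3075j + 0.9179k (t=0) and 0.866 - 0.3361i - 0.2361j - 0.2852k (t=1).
-0.827 + 0.3546i + 0.1842j + 0.3955k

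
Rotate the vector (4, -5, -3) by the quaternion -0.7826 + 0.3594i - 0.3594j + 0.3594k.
(-2.05, -6.613, 1.438)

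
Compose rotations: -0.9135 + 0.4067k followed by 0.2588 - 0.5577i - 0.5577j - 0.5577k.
-0.0096 + 0.2826i + 0.7363j + 0.6147k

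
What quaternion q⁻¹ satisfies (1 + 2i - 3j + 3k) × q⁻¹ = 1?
0.0435 - 0.087i + 0.1304j - 0.1304k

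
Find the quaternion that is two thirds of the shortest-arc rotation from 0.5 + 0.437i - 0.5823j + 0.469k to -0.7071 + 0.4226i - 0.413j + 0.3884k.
-0.3424 + 0.5273i - 0.5834j + 0.5142k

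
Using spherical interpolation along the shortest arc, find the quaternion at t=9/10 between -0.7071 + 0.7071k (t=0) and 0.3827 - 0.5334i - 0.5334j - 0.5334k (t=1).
-0.4334 + 0.4922i + 0.4922j + 0.5725k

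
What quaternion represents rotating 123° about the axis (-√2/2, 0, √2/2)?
0.4772 - 0.6214i + 0.6214k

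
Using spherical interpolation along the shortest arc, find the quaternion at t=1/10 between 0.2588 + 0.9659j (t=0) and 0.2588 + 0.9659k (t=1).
0.2921 + 0.9453j + 0.145k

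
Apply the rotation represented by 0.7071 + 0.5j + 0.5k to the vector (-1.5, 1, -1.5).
(-1.768, -1.311, 0.811)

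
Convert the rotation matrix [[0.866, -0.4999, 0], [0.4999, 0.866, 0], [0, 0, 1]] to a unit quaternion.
0.9659 + 0.2588k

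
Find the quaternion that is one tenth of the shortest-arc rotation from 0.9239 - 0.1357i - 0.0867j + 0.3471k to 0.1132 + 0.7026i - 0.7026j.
0.9208 - 0.0275i - 0.1901j + 0.3395k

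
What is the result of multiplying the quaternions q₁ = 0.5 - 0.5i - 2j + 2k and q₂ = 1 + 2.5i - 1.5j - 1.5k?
1.75 + 6.75i + 1.5j + 7k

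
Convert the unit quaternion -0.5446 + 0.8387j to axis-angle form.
axis = (0, 1, 0), θ = 246°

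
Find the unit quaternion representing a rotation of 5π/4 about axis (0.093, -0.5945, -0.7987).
-0.3827 + 0.0859i - 0.5492j - 0.7379k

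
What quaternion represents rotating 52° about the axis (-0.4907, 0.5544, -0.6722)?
0.8988 - 0.2151i + 0.243j - 0.2947k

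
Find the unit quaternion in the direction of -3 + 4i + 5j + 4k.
-0.3693 + 0.4924i + 0.6155j + 0.4924k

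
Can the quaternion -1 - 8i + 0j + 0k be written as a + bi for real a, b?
Yes. The quaternion -1 - 8i has j- and k-coefficients y = z = 0, so it lies in the complex subalgebra spanned by 1 and i.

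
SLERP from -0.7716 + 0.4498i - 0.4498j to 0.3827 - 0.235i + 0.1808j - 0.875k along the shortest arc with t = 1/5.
-0.7566 + 0.444i - 0.4308j + 0.2116k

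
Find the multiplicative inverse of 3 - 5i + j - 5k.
0.05 + 0.0833i - 0.0167j + 0.0833k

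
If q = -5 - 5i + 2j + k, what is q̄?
-5 + 5i - 2j - k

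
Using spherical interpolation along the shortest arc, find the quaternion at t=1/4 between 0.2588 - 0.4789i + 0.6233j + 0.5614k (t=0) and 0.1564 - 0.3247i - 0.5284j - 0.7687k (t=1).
0.1631 - 0.2916i + 0.6564j + 0.6764k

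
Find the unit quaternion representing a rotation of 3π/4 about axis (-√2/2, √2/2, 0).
0.3827 - 0.6533i + 0.6533j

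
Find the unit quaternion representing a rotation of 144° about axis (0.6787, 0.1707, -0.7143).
0.309 + 0.6455i + 0.1623j - 0.6793k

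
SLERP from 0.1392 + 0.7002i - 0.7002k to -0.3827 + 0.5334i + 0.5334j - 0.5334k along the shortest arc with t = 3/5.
-0.1854 + 0.651i + 0.3436j - 0.651k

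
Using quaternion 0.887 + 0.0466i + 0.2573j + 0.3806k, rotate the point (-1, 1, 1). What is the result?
(-0.737, 0.12, 1.563)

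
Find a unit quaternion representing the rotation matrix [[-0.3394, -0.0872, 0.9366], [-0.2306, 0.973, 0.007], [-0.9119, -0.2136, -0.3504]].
0.5664 - 0.0974i + 0.8159j - 0.0633k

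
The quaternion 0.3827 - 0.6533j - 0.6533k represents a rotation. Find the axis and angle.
axis = (0, -√2/2, -√2/2), θ = 3π/4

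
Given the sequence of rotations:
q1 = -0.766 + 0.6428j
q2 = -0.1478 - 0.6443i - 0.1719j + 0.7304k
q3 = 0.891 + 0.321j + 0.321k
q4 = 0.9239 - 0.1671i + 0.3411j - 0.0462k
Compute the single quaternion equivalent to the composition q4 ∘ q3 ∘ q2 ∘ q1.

q2 · q1 = 0.2237 + 0.024i + 0.0367j - 0.9736k
q3 · q2 · q1 = 0.5001 - 0.3029i + 0.1122j - 0.8034k
q4 · q3 · q2 · q1 = 0.336 - 0.6323i + 0.154j - 0.6808k
0.336 - 0.6323i + 0.154j - 0.6808k


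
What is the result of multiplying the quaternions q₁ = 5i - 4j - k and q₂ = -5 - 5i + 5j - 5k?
40 + 50j + 10k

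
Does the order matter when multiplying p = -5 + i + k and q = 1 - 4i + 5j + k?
Yes: pq = -2 + 16i - 30j + k ≠ -2 + 26i - 20j - 9k = qp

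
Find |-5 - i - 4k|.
√42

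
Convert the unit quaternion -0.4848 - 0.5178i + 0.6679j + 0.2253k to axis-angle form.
axis = (-0.592, 0.7636, 0.2576), θ = 238°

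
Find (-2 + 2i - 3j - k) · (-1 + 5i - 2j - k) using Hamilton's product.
-15 - 11i + 4j + 14k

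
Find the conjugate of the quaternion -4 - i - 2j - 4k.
-4 + i + 2j + 4k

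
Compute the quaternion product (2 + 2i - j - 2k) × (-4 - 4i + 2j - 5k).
-8 - 7i + 26j - 2k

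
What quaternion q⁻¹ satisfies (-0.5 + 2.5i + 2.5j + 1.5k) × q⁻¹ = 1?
-0.0333 - 0.1667i - 0.1667j - 0.1k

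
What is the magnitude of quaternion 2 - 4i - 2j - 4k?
√40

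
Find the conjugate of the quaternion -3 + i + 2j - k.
-3 - i - 2j + k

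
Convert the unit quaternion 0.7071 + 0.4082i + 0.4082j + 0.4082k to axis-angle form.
axis = (√3/3, √3/3, √3/3), θ = π/2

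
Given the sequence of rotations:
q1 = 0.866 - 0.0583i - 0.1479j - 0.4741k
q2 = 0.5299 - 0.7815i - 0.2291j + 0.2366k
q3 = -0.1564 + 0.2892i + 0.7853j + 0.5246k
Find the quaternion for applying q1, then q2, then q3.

q2 · q1 = 0.4916 - 0.5641i - 0.6611j + 0.0559k
q3 · q2 · q1 = 0.5761 + 0.6211i + 0.1774j + 0.5009k
0.5761 + 0.6211i + 0.1774j + 0.5009k


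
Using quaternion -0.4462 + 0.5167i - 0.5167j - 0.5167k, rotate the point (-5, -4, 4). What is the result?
(4.028, 4.616, 4.412)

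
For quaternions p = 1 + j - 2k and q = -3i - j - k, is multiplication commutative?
No: pq = -1 - 6i + 5j + 2k ≠ -1 - 7j - 4k = qp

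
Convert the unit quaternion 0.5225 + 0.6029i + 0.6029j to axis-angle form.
axis = (√2/2, √2/2, 0), θ = 117°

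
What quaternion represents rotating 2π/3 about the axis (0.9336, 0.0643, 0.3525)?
0.5 + 0.8085i + 0.0557j + 0.3053k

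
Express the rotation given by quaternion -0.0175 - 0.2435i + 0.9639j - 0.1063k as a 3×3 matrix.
[[-0.8808, -0.4731, 0.018], [-0.4657, 0.8588, -0.2134], [0.0855, -0.1964, -0.9768]]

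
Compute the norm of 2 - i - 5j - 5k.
√55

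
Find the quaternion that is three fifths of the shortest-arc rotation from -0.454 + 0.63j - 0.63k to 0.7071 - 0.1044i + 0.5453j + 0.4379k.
-0.7542 + 0.0766i - 0.073j - 0.6481k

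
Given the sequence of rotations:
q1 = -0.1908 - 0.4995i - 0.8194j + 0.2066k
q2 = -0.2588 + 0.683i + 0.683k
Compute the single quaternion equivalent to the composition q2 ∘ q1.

q2 · q1 = 0.2494 + 0.5586i - 0.2702j - 0.7434k
0.2494 + 0.5586i - 0.2702j - 0.7434k
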